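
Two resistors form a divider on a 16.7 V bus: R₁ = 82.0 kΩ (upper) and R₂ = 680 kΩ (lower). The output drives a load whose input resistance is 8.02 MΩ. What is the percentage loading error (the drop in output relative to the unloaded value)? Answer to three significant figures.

The divider's output (Thévenin) resistance is R₁‖R₂ = 73.18 kΩ.
Fractional drop under load = R_th/(R_th + R_L) = 73.18 / (73.18 + 8020) = 0.009042.
So the output falls by 0.904 %.

0.904 %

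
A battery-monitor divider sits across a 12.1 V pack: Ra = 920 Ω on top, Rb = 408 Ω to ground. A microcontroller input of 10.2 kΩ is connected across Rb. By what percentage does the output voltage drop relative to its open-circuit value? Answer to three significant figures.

2.70 %

The divider's output (Thévenin) resistance is Ra‖Rb = 282.7 Ω.
Fractional drop under load = R_th/(R_th + R_L) = 282.7 / (282.7 + 10200) = 0.02696.
So the output falls by 2.70 %.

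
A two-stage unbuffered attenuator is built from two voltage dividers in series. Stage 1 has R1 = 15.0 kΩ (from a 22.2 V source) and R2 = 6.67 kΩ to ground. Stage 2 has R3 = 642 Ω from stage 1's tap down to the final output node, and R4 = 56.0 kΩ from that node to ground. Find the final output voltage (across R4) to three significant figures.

V_out ≈ 6.25 V

Stage 2 presents R3+R4 = 56640 Ω as a load on stage 1's tap.
Stage 1's lower leg becomes R2‖(R3+R4) = 5967 Ω, so V_mid = 22.2 × 5967/20970 = 6.318 V.
Stage 2 is itself unloaded: V_out = V_mid × R4/(R3+R4) = 6.318 × 56000/56640 = 6.25 V.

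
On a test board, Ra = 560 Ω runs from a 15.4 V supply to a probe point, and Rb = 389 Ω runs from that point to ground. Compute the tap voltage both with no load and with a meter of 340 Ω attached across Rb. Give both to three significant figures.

Open-circuit: V = 15.4 × 389/(560 + 389) = 6.31 V.
With the load, Rb becomes Rb‖R_L = 181.4 Ω, so V = 15.4 × 181.4/741.4 = 3.77 V.

Unloaded: 6.31 V; loaded: 3.77 V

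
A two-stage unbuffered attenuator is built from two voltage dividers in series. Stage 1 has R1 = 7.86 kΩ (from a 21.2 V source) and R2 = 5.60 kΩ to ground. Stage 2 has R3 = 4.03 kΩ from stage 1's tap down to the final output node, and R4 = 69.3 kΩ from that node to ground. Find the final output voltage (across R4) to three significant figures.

V_out ≈ 7.98 V

Stage 2 presents R3+R4 = 73.33 kΩ as a load on stage 1's tap.
Stage 1's lower leg becomes R2‖(R3+R4) = 5.203 kΩ, so V_mid = 21.2 × 5.203/13.06 = 8.444 V.
Stage 2 is itself unloaded: V_out = V_mid × R4/(R3+R4) = 8.444 × 69.3/73.33 = 7.98 V.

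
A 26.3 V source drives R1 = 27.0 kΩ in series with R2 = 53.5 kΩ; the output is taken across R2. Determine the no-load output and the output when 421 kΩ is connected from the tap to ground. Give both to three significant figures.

Open-circuit: V = 26.3 × 53.5/(27.0 + 53.5) = 17.5 V.
With the load, R2 becomes R2‖R_L = 47.47 kΩ, so V = 26.3 × 47.47/74.47 = 16.8 V.

Unloaded: 17.5 V; loaded: 16.8 V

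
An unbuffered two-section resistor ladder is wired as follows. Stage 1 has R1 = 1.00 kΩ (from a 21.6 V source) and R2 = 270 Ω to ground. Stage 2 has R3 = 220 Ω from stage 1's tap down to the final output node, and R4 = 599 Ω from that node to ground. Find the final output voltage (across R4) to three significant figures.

Stage 2 presents R3+R4 = 819.0 Ω as a load on stage 1's tap.
Stage 1's lower leg becomes R2‖(R3+R4) = 203.1 Ω, so V_mid = 21.6 × 203.1/1203 = 3.646 V.
Stage 2 is itself unloaded: V_out = V_mid × R4/(R3+R4) = 3.646 × 599/819.0 = 2.67 V.

V_out ≈ 2.67 V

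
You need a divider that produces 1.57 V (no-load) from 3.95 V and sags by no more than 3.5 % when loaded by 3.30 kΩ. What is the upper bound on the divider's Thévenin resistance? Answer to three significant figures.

R_th ≤ 120 Ω

Loading drop = R_th/(R_th + R_L) ≤ 0.0350, so R_th ≤ R_L · ε/(1−ε) = 3.30 kΩ × 0.0350/0.9650 = 120 Ω.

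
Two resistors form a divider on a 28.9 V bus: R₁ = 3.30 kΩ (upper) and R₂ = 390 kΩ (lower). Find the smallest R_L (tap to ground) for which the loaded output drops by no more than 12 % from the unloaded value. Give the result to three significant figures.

Output resistance R_th = R₁‖R₂ = (3.30 × 390)/393.3 = 3.272 kΩ.
The fractional drop is R_th/(R_th + R_L); requiring this ≤ 0.120 gives R_L ≥ R_th(1/0.120 − 1) = 3.272 × 7.333 = 24.0 kΩ.

R_L(min) ≈ 24.0 kΩ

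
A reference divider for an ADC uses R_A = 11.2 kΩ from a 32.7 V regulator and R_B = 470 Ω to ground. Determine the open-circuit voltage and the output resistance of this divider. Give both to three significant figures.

V_th is the open-circuit tap voltage: 32.7 × 470/(11200 + 470) = 1.32 V.
With the supply zeroed, R_A and R_B appear in parallel from the tap: R_th = R_A‖R_B = (11200 × 470)/11670 = 451 Ω.

V_th = 1.32 V, R_th = 451 Ω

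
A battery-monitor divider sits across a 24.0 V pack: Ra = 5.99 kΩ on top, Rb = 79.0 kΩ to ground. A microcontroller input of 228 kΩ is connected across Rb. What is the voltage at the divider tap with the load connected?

The load sits in parallel with Rb: Rb‖R_L = (79.0 × 228) / (79.0 + 228) = 58.67 kΩ.
V_out = 24.0 × 58.67 / (5.99 + 58.67) = 24.0 × 58.67/64.66 = 21.8 V.

V_out ≈ 21.8 V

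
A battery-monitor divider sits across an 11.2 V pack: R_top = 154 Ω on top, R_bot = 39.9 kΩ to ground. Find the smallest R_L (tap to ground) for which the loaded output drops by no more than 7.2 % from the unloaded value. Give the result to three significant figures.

Output resistance R_th = R_top‖R_bot = (154 × 39900)/40050 = 153.4 Ω.
The fractional drop is R_th/(R_th + R_L); requiring this ≤ 0.0720 gives R_L ≥ R_th(1/0.0720 − 1) = 153.4 × 12.89 = 1.98 kΩ.

R_L(min) ≈ 1.98 kΩ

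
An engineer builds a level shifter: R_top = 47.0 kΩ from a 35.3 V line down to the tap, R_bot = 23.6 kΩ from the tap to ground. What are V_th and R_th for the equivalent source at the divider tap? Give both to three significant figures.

V_th is the open-circuit tap voltage: 35.3 × 23.6/(47.0 + 23.6) = 11.8 V.
With the supply zeroed, R_top and R_bot appear in parallel from the tap: R_th = R_top‖R_bot = (47.0 × 23.6)/70.60 = 15.7 kΩ.

V_th = 11.8 V, R_th = 15.7 kΩ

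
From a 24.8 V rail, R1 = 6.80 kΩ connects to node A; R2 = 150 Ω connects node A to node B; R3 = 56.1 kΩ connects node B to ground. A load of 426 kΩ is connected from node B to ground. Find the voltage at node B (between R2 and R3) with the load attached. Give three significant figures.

V ≈ 21.8 V

At node B, R3 is in parallel with the load: R3‖R_L = 49570 Ω.
Below node A the resistance is R2 + (R3‖R_L) = 49720 Ω, so V_A = 24.8 × 49720/56520 = 21.82 V.
Then V_B = V_A × (R3‖R_L)/(R2 + R3‖R_L) = 21.82 × 49570/49720 = 21.8 V.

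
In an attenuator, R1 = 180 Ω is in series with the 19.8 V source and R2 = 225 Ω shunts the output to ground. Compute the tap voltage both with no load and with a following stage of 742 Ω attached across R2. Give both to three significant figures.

Open-circuit: V = 19.8 × 225/(180 + 225) = 11.0 V.
With the load, R2 becomes R2‖R_L = 172.6 Ω, so V = 19.8 × 172.6/352.6 = 9.69 V.

Unloaded: 11.0 V; loaded: 9.69 V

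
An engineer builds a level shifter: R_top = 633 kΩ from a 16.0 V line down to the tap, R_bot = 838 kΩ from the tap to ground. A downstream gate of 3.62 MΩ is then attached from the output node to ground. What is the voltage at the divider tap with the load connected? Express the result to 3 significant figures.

V_out ≈ 8.29 V

The load sits in parallel with R_bot: R_bot‖R_L = (838 × 3620) / (838 + 3620) = 680.5 kΩ.
V_out = 16.0 × 680.5 / (633 + 680.5) = 16.0 × 680.5/1313 = 8.29 V.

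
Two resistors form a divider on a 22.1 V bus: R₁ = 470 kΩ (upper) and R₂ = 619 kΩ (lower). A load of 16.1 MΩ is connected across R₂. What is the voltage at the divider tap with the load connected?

V_out ≈ 12.4 V

The load sits in parallel with R₂: R₂‖R_L = (619 × 16100) / (619 + 16100) = 596.1 kΩ.
V_out = 22.1 × 596.1 / (470 + 596.1) = 22.1 × 596.1/1066 = 12.4 V.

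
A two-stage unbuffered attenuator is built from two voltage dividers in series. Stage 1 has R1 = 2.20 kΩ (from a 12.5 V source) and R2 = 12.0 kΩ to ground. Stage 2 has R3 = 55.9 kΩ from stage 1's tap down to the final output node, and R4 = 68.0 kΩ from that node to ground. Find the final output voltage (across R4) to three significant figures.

V_out ≈ 5.71 V

Stage 2 presents R3+R4 = 123.9 kΩ as a load on stage 1's tap.
Stage 1's lower leg becomes R2‖(R3+R4) = 10.94 kΩ, so V_mid = 12.5 × 10.94/13.14 = 10.41 V.
Stage 2 is itself unloaded: V_out = V_mid × R4/(R3+R4) = 10.41 × 68.0/123.9 = 5.71 V.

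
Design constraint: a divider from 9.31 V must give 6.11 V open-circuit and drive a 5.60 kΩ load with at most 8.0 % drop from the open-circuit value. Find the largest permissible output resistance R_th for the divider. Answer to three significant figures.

R_th ≤ 487 Ω

Loading drop = R_th/(R_th + R_L) ≤ 0.0800, so R_th ≤ R_L · ε/(1−ε) = 5.60 kΩ × 0.0800/0.9200 = 487 Ω.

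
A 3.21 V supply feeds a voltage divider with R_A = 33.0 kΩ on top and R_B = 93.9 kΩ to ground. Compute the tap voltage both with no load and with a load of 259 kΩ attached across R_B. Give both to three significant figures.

Unloaded: 2.38 V; loaded: 2.17 V

Open-circuit: V = 3.21 × 93.9/(33.0 + 93.9) = 2.38 V.
With the load, R_B becomes R_B‖R_L = 68.91 kΩ, so V = 3.21 × 68.91/101.9 = 2.17 V.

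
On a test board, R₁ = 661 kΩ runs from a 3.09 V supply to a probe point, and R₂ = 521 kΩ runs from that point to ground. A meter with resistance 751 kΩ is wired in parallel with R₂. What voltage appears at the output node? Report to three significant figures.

The load sits in parallel with R₂: R₂‖R_L = (521 × 751) / (521 + 751) = 307.6 kΩ.
V_out = 3.09 × 307.6 / (661 + 307.6) = 3.09 × 307.6/968.6 = 0.981 V.
(Unloaded it would have been 1.36 V.)

V_out ≈ 0.981 V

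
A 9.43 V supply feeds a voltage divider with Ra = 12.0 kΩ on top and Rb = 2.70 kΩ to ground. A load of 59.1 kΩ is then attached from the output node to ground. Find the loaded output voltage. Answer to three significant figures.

V_out ≈ 1.67 V

The load sits in parallel with Rb: Rb‖R_L = (2.70 × 59.1) / (2.70 + 59.1) = 2.582 kΩ.
V_out = 9.43 × 2.582 / (12.0 + 2.582) = 9.43 × 2.582/14.58 = 1.67 V.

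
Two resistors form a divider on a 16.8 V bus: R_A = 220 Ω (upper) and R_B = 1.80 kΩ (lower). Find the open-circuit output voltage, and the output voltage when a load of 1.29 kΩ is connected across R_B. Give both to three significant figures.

Open-circuit: V = 16.8 × 1800/(220 + 1800) = 15.0 V.
With the load, R_B becomes R_B‖R_L = 751.5 Ω, so V = 16.8 × 751.5/971.5 = 13.0 V.

Unloaded: 15.0 V; loaded: 13.0 V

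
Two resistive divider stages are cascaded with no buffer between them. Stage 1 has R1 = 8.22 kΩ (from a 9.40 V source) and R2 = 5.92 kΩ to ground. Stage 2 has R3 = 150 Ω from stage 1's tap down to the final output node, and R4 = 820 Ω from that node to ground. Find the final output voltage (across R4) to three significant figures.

Stage 2 presents R3+R4 = 970.0 Ω as a load on stage 1's tap.
Stage 1's lower leg becomes R2‖(R3+R4) = 833.4 Ω, so V_mid = 9.40 × 833.4/9053 = 0.8653 V.
Stage 2 is itself unloaded: V_out = V_mid × R4/(R3+R4) = 0.8653 × 820/970.0 = 0.732 V.

V_out ≈ 0.732 V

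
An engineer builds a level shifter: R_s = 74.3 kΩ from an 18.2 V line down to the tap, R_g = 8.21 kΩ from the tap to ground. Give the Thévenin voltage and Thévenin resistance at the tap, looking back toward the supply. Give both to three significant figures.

V_th is the open-circuit tap voltage: 18.2 × 8.21/(74.3 + 8.21) = 1.81 V.
With the supply zeroed, R_s and R_g appear in parallel from the tap: R_th = R_s‖R_g = (74.3 × 8.21)/82.51 = 7.39 kΩ.

V_th = 1.81 V, R_th = 7.39 kΩ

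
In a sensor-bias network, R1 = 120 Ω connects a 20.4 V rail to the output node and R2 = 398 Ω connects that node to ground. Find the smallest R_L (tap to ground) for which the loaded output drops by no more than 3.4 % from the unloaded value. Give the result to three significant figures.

Output resistance R_th = R1‖R2 = (120 × 398)/518.0 = 92.20 Ω.
The fractional drop is R_th/(R_th + R_L); requiring this ≤ 0.0340 gives R_L ≥ R_th(1/0.0340 − 1) = 92.20 × 28.41 = 2.62 kΩ.

R_L(min) ≈ 2.62 kΩ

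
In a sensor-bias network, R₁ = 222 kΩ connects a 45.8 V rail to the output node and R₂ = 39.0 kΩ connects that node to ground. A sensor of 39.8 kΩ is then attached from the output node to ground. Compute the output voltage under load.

The load sits in parallel with R₂: R₂‖R_L = (39.0 × 39.8) / (39.0 + 39.8) = 19.70 kΩ.
V_out = 45.8 × 19.70 / (222 + 19.70) = 45.8 × 19.70/241.7 = 3.73 V.

V_out ≈ 3.73 V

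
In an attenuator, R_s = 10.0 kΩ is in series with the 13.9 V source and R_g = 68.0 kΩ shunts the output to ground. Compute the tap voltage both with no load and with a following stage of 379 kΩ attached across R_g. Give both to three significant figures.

Unloaded: 12.1 V; loaded: 11.8 V

Open-circuit: V = 13.9 × 68.0/(10.0 + 68.0) = 12.1 V.
With the load, R_g becomes R_g‖R_L = 57.66 kΩ, so V = 13.9 × 57.66/67.66 = 11.8 V.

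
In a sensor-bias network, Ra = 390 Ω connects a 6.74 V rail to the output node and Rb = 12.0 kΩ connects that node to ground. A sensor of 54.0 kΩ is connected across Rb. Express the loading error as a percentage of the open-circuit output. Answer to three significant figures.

The divider's output (Thévenin) resistance is Ra‖Rb = 377.7 Ω.
Fractional drop under load = R_th/(R_th + R_L) = 377.7 / (377.7 + 54000) = 0.006946.
So the output falls by 0.695 %.

0.695 %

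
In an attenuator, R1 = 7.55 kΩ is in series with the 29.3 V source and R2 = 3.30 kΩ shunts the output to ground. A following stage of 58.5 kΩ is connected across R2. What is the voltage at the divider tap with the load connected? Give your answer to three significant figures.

The load sits in parallel with R2: R2‖R_L = (3.30 × 58.5) / (3.30 + 58.5) = 3.124 kΩ.
V_out = 29.3 × 3.124 / (7.55 + 3.124) = 29.3 × 3.124/10.67 = 8.57 V.
(Unloaded it would have been 8.91 V.)

V_out ≈ 8.57 V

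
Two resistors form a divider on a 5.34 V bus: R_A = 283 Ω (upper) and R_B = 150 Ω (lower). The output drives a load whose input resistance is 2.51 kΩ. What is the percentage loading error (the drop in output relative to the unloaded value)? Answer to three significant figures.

The divider's output (Thévenin) resistance is R_A‖R_B = 98.04 Ω.
Fractional drop under load = R_th/(R_th + R_L) = 98.04 / (98.04 + 2510) = 0.03759.
So the output falls by 3.76 %.

3.76 %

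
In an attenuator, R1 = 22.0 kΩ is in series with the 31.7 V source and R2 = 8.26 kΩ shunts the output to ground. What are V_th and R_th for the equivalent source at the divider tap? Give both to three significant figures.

V_th = 8.65 V, R_th = 6.01 kΩ

V_th is the open-circuit tap voltage: 31.7 × 8.26/(22.0 + 8.26) = 8.65 V.
With the supply zeroed, R1 and R2 appear in parallel from the tap: R_th = R1‖R2 = (22.0 × 8.26)/30.26 = 6.01 kΩ.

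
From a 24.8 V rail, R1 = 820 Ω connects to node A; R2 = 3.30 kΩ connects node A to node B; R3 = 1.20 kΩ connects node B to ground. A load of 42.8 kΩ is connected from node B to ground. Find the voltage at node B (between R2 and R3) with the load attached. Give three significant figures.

V ≈ 5.48 V

At node B, R3 is in parallel with the load: R3‖R_L = 1167 Ω.
Below node A the resistance is R2 + (R3‖R_L) = 4467 Ω, so V_A = 24.8 × 4467/5287 = 20.95 V.
Then V_B = V_A × (R3‖R_L)/(R2 + R3‖R_L) = 20.95 × 1167/4467 = 5.48 V.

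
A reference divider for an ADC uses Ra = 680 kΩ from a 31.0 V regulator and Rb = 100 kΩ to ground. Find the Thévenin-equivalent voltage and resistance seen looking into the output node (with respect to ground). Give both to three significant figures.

V_th is the open-circuit tap voltage: 31.0 × 100/(680 + 100) = 3.97 V.
With the supply zeroed, Ra and Rb appear in parallel from the tap: R_th = Ra‖Rb = (680 × 100)/780.0 = 87.2 kΩ.

V_th = 3.97 V, R_th = 87.2 kΩ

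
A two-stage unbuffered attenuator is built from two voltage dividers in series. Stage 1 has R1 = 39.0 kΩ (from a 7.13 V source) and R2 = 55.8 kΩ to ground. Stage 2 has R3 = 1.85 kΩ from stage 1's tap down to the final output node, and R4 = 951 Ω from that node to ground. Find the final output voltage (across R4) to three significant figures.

Stage 2 presents R3+R4 = 2801 Ω as a load on stage 1's tap.
Stage 1's lower leg becomes R2‖(R3+R4) = 2667 Ω, so V_mid = 7.13 × 2667/41670 = 0.4564 V.
Stage 2 is itself unloaded: V_out = V_mid × R4/(R3+R4) = 0.4564 × 951/2801 = 0.155 V.

V_out ≈ 0.155 V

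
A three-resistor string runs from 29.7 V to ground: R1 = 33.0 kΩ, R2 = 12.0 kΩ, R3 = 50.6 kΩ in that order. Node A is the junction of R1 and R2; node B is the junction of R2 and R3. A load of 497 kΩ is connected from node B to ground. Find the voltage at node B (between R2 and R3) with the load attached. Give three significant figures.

At node B, R3 is in parallel with the load: R3‖R_L = 45.92 kΩ.
Below node A the resistance is R2 + (R3‖R_L) = 57.92 kΩ, so V_A = 29.7 × 57.92/90.92 = 18.92 V.
Then V_B = V_A × (R3‖R_L)/(R2 + R3‖R_L) = 18.92 × 45.92/57.92 = 15.0 V.

V ≈ 15.0 V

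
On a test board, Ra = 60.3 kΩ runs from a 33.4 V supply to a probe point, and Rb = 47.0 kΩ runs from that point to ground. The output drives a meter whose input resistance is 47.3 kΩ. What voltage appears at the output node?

V_out ≈ 9.39 V

The load sits in parallel with Rb: Rb‖R_L = (47.0 × 47.3) / (47.0 + 47.3) = 23.57 kΩ.
V_out = 33.4 × 23.57 / (60.3 + 23.57) = 33.4 × 23.57/83.87 = 9.39 V.
(Unloaded it would have been 14.6 V.)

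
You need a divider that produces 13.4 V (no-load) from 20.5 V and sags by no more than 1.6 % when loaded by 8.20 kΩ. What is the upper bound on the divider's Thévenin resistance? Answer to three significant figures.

Loading drop = R_th/(R_th + R_L) ≤ 0.0160, so R_th ≤ R_L · ε/(1−ε) = 8.20 kΩ × 0.0160/0.9840 = 133 Ω.

R_th ≤ 133 Ω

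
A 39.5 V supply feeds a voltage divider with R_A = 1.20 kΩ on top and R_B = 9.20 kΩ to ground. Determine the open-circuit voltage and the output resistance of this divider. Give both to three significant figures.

V_th = 34.9 V, R_th = 1.06 kΩ

V_th is the open-circuit tap voltage: 39.5 × 9.20/(1.20 + 9.20) = 34.9 V.
With the supply zeroed, R_A and R_B appear in parallel from the tap: R_th = R_A‖R_B = (1.20 × 9.20)/10.40 = 1.06 kΩ.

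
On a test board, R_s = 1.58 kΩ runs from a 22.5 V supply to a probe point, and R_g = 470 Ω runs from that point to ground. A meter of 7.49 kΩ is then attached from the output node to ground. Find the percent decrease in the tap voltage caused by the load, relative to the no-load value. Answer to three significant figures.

The divider's output (Thévenin) resistance is R_s‖R_g = 362.2 Ω.
Fractional drop under load = R_th/(R_th + R_L) = 362.2 / (362.2 + 7490) = 0.04613.
So the output falls by 4.61 %.

4.61 %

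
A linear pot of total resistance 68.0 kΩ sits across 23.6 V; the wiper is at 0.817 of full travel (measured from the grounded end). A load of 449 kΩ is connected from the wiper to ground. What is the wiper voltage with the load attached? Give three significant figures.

The wiper splits the pot into (1−α)R = 12.44 kΩ above and αR = 55.56 kΩ below.
Lower section ‖ load = 49.44 kΩ.
V_wiper = 23.6 × 49.44/(12.44 + 49.44) = 18.9 V.

V ≈ 18.9 V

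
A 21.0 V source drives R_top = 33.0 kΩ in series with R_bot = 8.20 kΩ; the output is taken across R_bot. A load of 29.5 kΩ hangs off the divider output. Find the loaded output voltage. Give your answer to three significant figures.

V_out ≈ 3.42 V

The load sits in parallel with R_bot: R_bot‖R_L = (8.20 × 29.5) / (8.20 + 29.5) = 6.416 kΩ.
V_out = 21.0 × 6.416 / (33.0 + 6.416) = 21.0 × 6.416/39.42 = 3.42 V.
(Unloaded it would have been 4.18 V.)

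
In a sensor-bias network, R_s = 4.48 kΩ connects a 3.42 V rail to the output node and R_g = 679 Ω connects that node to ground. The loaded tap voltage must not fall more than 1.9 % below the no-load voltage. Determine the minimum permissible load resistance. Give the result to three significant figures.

R_L(min) ≈ 30.4 kΩ

Output resistance R_th = R_s‖R_g = (4480 × 679)/5159 = 589.6 Ω.
The fractional drop is R_th/(R_th + R_L); requiring this ≤ 0.0190 gives R_L ≥ R_th(1/0.0190 − 1) = 589.6 × 51.63 = 30.4 kΩ.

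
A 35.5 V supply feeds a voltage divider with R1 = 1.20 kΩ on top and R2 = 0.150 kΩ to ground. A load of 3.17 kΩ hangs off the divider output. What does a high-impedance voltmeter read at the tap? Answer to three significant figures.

The load sits in parallel with R2: R2‖R_L = (150 × 3170) / (150 + 3170) = 143.2 Ω.
V_out = 35.5 × 143.2 / (1200 + 143.2) = 35.5 × 143.2/1343 = 3.79 V.

V_out ≈ 3.79 V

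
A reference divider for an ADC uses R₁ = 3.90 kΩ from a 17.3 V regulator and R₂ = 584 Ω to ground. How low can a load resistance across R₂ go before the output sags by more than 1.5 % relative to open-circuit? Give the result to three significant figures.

Output resistance R_th = R₁‖R₂ = (3900 × 584)/4484 = 507.9 Ω.
The fractional drop is R_th/(R_th + R_L); requiring this ≤ 0.0150 gives R_L ≥ R_th(1/0.0150 − 1) = 507.9 × 65.67 = 33.4 kΩ.

R_L(min) ≈ 33.4 kΩ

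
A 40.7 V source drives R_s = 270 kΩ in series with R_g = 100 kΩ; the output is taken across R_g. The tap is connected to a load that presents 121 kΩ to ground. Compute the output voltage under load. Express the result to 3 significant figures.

The load sits in parallel with R_g: R_g‖R_L = (100 × 121) / (100 + 121) = 54.75 kΩ.
V_out = 40.7 × 54.75 / (270 + 54.75) = 40.7 × 54.75/324.8 = 6.86 V.

V_out ≈ 6.86 V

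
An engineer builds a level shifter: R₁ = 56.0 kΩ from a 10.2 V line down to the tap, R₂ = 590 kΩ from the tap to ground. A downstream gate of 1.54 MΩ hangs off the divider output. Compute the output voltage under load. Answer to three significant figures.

V_out ≈ 9.02 V

The load sits in parallel with R₂: R₂‖R_L = (590 × 1540) / (590 + 1540) = 426.6 kΩ.
V_out = 10.2 × 426.6 / (56.0 + 426.6) = 10.2 × 426.6/482.6 = 9.02 V.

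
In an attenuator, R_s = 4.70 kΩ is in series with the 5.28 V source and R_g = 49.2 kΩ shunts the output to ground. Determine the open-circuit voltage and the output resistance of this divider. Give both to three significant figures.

V_th = 4.82 V, R_th = 4.29 kΩ

V_th is the open-circuit tap voltage: 5.28 × 49.2/(4.70 + 49.2) = 4.82 V.
With the supply zeroed, R_s and R_g appear in parallel from the tap: R_th = R_s‖R_g = (4.70 × 49.2)/53.90 = 4.29 kΩ.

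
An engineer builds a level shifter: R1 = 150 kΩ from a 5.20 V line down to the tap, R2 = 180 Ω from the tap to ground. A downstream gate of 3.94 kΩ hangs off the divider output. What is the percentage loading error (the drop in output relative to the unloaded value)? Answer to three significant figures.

The divider's output (Thévenin) resistance is R1‖R2 = 179.8 Ω.
Fractional drop under load = R_th/(R_th + R_L) = 179.8 / (179.8 + 3940) = 0.04364.
So the output falls by 4.36 %.

4.36 %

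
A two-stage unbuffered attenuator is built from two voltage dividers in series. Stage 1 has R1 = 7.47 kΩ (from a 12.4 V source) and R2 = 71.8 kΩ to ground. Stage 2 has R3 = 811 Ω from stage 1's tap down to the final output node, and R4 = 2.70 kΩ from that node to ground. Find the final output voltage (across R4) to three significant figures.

V_out ≈ 2.95 V

Stage 2 presents R3+R4 = 3511 Ω as a load on stage 1's tap.
Stage 1's lower leg becomes R2‖(R3+R4) = 3347 Ω, so V_mid = 12.4 × 3347/10820 = 3.837 V.
Stage 2 is itself unloaded: V_out = V_mid × R4/(R3+R4) = 3.837 × 2700/3511 = 2.95 V.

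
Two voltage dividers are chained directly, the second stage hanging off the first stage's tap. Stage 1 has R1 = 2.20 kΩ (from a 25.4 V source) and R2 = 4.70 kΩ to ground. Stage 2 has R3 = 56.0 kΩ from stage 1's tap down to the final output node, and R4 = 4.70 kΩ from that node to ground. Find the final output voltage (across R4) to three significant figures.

V_out ≈ 1.31 V

Stage 2 presents R3+R4 = 60.70 kΩ as a load on stage 1's tap.
Stage 1's lower leg becomes R2‖(R3+R4) = 4.362 kΩ, so V_mid = 25.4 × 4.362/6.562 = 16.88 V.
Stage 2 is itself unloaded: V_out = V_mid × R4/(R3+R4) = 16.88 × 4.70/60.70 = 1.31 V.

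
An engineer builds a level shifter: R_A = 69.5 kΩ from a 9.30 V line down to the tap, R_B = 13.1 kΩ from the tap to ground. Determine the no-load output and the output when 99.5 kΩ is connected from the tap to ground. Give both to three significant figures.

Unloaded: 1.47 V; loaded: 1.33 V

Open-circuit: V = 9.30 × 13.1/(69.5 + 13.1) = 1.47 V.
With the load, R_B becomes R_B‖R_L = 11.58 kΩ, so V = 9.30 × 11.58/81.08 = 1.33 V.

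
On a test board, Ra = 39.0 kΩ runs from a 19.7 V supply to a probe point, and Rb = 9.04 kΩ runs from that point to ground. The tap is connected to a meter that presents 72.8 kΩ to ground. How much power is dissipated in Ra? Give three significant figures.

Total resistance from the source is Ra + (Rb‖R_L) = 47.04 kΩ, so I = 19.7/47.04 kΩ = 0.4188 mA.
P = I²·Ra = (0.4188 mA)² × 39.0 kΩ = 6.84 mW.

P ≈ 6.84 mW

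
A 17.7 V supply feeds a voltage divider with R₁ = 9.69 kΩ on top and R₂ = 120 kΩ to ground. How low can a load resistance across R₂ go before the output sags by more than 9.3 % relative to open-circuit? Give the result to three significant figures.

R_L(min) ≈ 87.4 kΩ

Output resistance R_th = R₁‖R₂ = (9.69 × 120)/129.7 = 8.966 kΩ.
The fractional drop is R_th/(R_th + R_L); requiring this ≤ 0.0930 gives R_L ≥ R_th(1/0.0930 − 1) = 8.966 × 9.753 = 87.4 kΩ.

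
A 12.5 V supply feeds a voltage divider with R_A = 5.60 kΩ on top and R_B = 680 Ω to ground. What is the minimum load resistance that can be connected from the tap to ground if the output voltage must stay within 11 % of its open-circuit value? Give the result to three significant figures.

Output resistance R_th = R_A‖R_B = (5600 × 680)/6280 = 606.4 Ω.
The fractional drop is R_th/(R_th + R_L); requiring this ≤ 0.110 gives R_L ≥ R_th(1/0.110 − 1) = 606.4 × 8.091 = 4.91 kΩ.

R_L(min) ≈ 4.91 kΩ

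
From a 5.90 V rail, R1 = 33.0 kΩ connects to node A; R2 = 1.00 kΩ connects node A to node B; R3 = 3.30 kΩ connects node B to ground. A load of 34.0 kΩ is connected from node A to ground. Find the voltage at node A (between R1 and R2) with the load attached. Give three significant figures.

V ≈ 0.612 V

Below node A the series string R2+R3 = 4.300 kΩ sits in parallel with the 34.0 kΩ load: 3.817 kΩ.
V_A = 5.90 × 3.817/(33.0 + 3.817) = 0.612 V.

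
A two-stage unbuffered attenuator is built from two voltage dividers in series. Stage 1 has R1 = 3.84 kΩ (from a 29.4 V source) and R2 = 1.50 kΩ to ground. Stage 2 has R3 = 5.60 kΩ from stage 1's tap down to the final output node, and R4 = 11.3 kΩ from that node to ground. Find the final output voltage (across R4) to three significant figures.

Stage 2 presents R3+R4 = 16.90 kΩ as a load on stage 1's tap.
Stage 1's lower leg becomes R2‖(R3+R4) = 1.378 kΩ, so V_mid = 29.4 × 1.378/5.218 = 7.763 V.
Stage 2 is itself unloaded: V_out = V_mid × R4/(R3+R4) = 7.763 × 11.3/16.90 = 5.19 V.

V_out ≈ 5.19 V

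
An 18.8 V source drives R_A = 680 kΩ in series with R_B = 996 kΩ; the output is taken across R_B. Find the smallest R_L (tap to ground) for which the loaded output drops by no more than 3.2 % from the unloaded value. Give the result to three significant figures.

R_L(min) ≈ 12.2 MΩ

Output resistance R_th = R_A‖R_B = (680 × 996)/1676 = 404.1 kΩ.
The fractional drop is R_th/(R_th + R_L); requiring this ≤ 0.0320 gives R_L ≥ R_th(1/0.0320 − 1) = 404.1 × 30.25 = 12.2 MΩ.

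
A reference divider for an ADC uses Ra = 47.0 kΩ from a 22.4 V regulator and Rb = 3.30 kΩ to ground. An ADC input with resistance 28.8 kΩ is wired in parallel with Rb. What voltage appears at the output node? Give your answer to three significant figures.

V_out ≈ 1.33 V

The load sits in parallel with Rb: Rb‖R_L = (3.30 × 28.8) / (3.30 + 28.8) = 2.961 kΩ.
V_out = 22.4 × 2.961 / (47.0 + 2.961) = 22.4 × 2.961/49.96 = 1.33 V.
(Unloaded it would have been 1.47 V.)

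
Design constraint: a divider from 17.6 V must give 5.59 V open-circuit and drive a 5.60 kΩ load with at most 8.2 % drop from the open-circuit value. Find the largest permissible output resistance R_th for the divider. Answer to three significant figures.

Loading drop = R_th/(R_th + R_L) ≤ 0.0820, so R_th ≤ R_L · ε/(1−ε) = 5.60 kΩ × 0.0820/0.9180 = 500 Ω.
(Any R1, R2 with R2/(R1+R2) = 0.318 and R1‖R2 ≤ 500 Ω will meet the spec.)

R_th ≤ 500 Ω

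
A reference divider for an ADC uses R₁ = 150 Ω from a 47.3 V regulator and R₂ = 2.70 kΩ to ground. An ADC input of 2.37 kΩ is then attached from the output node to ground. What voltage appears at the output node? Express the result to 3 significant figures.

V_out ≈ 42.3 V

The load sits in parallel with R₂: R₂‖R_L = (2700 × 2370) / (2700 + 2370) = 1262 Ω.
V_out = 47.3 × 1262 / (150 + 1262) = 47.3 × 1262/1412 = 42.3 V.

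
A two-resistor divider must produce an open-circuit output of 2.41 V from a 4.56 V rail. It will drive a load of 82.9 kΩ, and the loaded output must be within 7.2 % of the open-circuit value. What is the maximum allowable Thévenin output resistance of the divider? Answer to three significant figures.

R_th ≤ 6.43 kΩ

Loading drop = R_th/(R_th + R_L) ≤ 0.0720, so R_th ≤ R_L · ε/(1−ε) = 82.9 kΩ × 0.0720/0.9280 = 6.43 kΩ.
(Any R1, R2 with R2/(R1+R2) = 0.529 and R1‖R2 ≤ 6.43 kΩ will meet the spec.)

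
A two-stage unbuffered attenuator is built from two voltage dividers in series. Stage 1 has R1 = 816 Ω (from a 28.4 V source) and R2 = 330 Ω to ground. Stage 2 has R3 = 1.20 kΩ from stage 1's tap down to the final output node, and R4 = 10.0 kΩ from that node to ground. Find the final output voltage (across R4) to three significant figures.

V_out ≈ 7.15 V

Stage 2 presents R3+R4 = 11200 Ω as a load on stage 1's tap.
Stage 1's lower leg becomes R2‖(R3+R4) = 320.6 Ω, so V_mid = 28.4 × 320.6/1137 = 8.010 V.
Stage 2 is itself unloaded: V_out = V_mid × R4/(R3+R4) = 8.010 × 10000/11200 = 7.15 V.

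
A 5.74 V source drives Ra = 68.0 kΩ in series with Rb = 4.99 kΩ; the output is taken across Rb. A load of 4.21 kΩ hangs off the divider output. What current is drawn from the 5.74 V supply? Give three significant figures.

I ≈ 0.0817 mA

Rb‖R_L = 2.283 kΩ, so the source sees Ra + Rb‖R_L = 70.28 kΩ.
I = 5.74 V / 70.28 kΩ = 0.0817 mA.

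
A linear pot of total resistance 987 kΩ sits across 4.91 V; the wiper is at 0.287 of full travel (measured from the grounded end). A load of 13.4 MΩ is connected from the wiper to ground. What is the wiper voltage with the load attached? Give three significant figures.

The wiper splits the pot into (1−α)R = 703.7 kΩ above and αR = 283.3 kΩ below.
Lower section ‖ load = 277.4 kΩ.
V_wiper = 4.91 × 277.4/(703.7 + 277.4) = 1.39 V.

V ≈ 1.39 V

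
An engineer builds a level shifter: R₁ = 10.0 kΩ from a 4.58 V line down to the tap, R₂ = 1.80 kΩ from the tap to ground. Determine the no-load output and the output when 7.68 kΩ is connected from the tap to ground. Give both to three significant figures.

Open-circuit: V = 4.58 × 1.80/(10.0 + 1.80) = 0.699 V.
With the load, R₂ becomes R₂‖R_L = 1.458 kΩ, so V = 4.58 × 1.458/11.46 = 0.583 V.

Unloaded: 0.699 V; loaded: 0.583 V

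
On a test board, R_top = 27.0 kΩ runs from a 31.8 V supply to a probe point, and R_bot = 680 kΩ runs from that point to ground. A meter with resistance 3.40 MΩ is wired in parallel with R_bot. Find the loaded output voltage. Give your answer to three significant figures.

V_out ≈ 30.4 V

The load sits in parallel with R_bot: R_bot‖R_L = (680 × 3400) / (680 + 3400) = 566.7 kΩ.
V_out = 31.8 × 566.7 / (27.0 + 566.7) = 31.8 × 566.7/593.7 = 30.4 V.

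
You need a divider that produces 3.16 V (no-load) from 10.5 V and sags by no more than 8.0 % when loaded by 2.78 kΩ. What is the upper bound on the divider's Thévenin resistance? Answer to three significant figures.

R_th ≤ 242 Ω

Loading drop = R_th/(R_th + R_L) ≤ 0.0800, so R_th ≤ R_L · ε/(1−ε) = 2.78 kΩ × 0.0800/0.9200 = 242 Ω.
(Any R1, R2 with R2/(R1+R2) = 0.301 and R1‖R2 ≤ 242 Ω will meet the spec.)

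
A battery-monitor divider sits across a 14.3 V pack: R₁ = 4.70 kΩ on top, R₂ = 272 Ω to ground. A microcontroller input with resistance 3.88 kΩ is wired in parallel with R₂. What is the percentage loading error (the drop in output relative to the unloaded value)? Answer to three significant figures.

The divider's output (Thévenin) resistance is R₁‖R₂ = 257.1 Ω.
Fractional drop under load = R_th/(R_th + R_L) = 257.1 / (257.1 + 3880) = 0.06215.
So the output falls by 6.21 %.

6.21 %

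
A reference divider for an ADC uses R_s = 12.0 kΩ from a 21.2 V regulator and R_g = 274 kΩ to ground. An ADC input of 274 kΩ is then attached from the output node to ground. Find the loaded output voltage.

The load sits in parallel with R_g: R_g‖R_L = (274 × 274) / (274 + 274) = 137.0 kΩ.
V_out = 21.2 × 137.0 / (12.0 + 137.0) = 21.2 × 137.0/149.0 = 19.5 V.

V_out ≈ 19.5 V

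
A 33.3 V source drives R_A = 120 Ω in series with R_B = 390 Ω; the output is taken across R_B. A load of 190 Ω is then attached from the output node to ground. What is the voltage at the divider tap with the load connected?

The load sits in parallel with R_B: R_B‖R_L = (390 × 190) / (390 + 190) = 127.8 Ω.
V_out = 33.3 × 127.8 / (120 + 127.8) = 33.3 × 127.8/247.8 = 17.2 V.

V_out ≈ 17.2 V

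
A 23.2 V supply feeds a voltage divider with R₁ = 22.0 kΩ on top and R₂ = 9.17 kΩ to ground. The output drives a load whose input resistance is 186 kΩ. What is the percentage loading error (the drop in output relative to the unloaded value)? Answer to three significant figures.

The divider's output (Thévenin) resistance is R₁‖R₂ = 6.472 kΩ.
Fractional drop under load = R_th/(R_th + R_L) = 6.472 / (6.472 + 186) = 0.03363.
So the output falls by 3.36 %.

3.36 %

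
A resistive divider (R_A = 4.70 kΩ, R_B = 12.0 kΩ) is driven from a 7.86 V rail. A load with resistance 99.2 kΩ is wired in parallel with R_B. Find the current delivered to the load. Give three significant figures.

R_B‖R_L = 10.71 kΩ; V_out = 7.86 × 10.71/15.41 = 5.462 V.
I_L = V_out / R_L = 5.462 / 99.2 kΩ = 0.0551 mA.

I_L ≈ 0.0551 mA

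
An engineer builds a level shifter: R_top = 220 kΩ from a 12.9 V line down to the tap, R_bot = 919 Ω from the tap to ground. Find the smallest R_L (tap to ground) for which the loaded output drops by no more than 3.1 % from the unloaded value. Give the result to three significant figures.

Output resistance R_th = R_top‖R_bot = (220000 × 919)/220900 = 915.2 Ω.
The fractional drop is R_th/(R_th + R_L); requiring this ≤ 0.0310 gives R_L ≥ R_th(1/0.0310 − 1) = 915.2 × 31.26 = 28.6 kΩ.

R_L(min) ≈ 28.6 kΩ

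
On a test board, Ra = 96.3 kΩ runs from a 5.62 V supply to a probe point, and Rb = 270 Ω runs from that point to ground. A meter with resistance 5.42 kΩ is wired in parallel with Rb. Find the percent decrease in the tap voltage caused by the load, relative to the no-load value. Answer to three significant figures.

The divider's output (Thévenin) resistance is Ra‖Rb = 269.2 Ω.
Fractional drop under load = R_th/(R_th + R_L) = 269.2 / (269.2 + 5420) = 0.04733.
So the output falls by 4.73 %.

4.73 %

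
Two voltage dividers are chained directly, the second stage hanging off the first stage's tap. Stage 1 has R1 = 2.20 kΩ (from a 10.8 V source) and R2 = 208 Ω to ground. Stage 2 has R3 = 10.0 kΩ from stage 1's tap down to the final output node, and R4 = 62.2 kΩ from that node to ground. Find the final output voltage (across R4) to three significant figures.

V_out ≈ 0.802 V

Stage 2 presents R3+R4 = 72200 Ω as a load on stage 1's tap.
Stage 1's lower leg becomes R2‖(R3+R4) = 207.4 Ω, so V_mid = 10.8 × 207.4/2407 = 0.9304 V.
Stage 2 is itself unloaded: V_out = V_mid × R4/(R3+R4) = 0.9304 × 62200/72200 = 0.802 V.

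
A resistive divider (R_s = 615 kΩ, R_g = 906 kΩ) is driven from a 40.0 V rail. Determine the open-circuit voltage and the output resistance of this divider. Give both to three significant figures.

V_th = 23.8 V, R_th = 366 kΩ

V_th is the open-circuit tap voltage: 40.0 × 906/(615 + 906) = 23.8 V.
With the supply zeroed, R_s and R_g appear in parallel from the tap: R_th = R_s‖R_g = (615 × 906)/1521 = 366 kΩ.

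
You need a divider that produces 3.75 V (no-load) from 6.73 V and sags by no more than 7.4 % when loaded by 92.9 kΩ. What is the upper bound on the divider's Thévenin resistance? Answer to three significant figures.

Loading drop = R_th/(R_th + R_L) ≤ 0.0740, so R_th ≤ R_L · ε/(1−ε) = 92.9 kΩ × 0.0740/0.9260 = 7.42 kΩ.

R_th ≤ 7.42 kΩ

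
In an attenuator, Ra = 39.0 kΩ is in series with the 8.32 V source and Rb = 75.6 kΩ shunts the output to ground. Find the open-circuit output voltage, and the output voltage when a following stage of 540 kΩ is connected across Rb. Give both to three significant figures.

Open-circuit: V = 8.32 × 75.6/(39.0 + 75.6) = 5.49 V.
With the load, Rb becomes Rb‖R_L = 66.32 kΩ, so V = 8.32 × 66.32/105.3 = 5.24 V.

Unloaded: 5.49 V; loaded: 5.24 V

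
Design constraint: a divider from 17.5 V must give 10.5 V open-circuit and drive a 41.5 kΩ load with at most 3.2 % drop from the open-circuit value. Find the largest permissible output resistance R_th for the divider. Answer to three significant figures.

R_th ≤ 1.37 kΩ

Loading drop = R_th/(R_th + R_L) ≤ 0.0320, so R_th ≤ R_L · ε/(1−ε) = 41.5 kΩ × 0.0320/0.9680 = 1.37 kΩ.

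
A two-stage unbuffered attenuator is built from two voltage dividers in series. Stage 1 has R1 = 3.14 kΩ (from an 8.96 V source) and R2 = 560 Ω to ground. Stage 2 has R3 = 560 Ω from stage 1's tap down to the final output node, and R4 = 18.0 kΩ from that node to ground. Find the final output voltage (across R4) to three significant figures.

Stage 2 presents R3+R4 = 18560 Ω as a load on stage 1's tap.
Stage 1's lower leg becomes R2‖(R3+R4) = 543.6 Ω, so V_mid = 8.96 × 543.6/3684 = 1.322 V.
Stage 2 is itself unloaded: V_out = V_mid × R4/(R3+R4) = 1.322 × 18000/18560 = 1.28 V.

V_out ≈ 1.28 V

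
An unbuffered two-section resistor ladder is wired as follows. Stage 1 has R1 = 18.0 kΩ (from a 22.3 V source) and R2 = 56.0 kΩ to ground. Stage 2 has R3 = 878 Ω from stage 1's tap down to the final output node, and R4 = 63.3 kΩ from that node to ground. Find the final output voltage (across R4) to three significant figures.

V_out ≈ 13.7 V

Stage 2 presents R3+R4 = 64180 Ω as a load on stage 1's tap.
Stage 1's lower leg becomes R2‖(R3+R4) = 29910 Ω, so V_mid = 22.3 × 29910/47910 = 13.92 V.
Stage 2 is itself unloaded: V_out = V_mid × R4/(R3+R4) = 13.92 × 63300/64180 = 13.7 V.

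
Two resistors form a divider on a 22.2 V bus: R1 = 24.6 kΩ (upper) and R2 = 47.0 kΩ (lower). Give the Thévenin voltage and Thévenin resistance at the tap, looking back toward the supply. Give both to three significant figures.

V_th is the open-circuit tap voltage: 22.2 × 47.0/(24.6 + 47.0) = 14.6 V.
With the supply zeroed, R1 and R2 appear in parallel from the tap: R_th = R1‖R2 = (24.6 × 47.0)/71.60 = 16.1 kΩ.

V_th = 14.6 V, R_th = 16.1 kΩ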